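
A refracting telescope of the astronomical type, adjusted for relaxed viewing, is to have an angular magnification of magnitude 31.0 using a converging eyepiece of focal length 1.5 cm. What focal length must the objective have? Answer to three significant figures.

|M| = f_obj/|f_eye|, so f_obj = |M| x |f_eye| = 31.0 x 1.5 = 46.500 cm.

46.5 cm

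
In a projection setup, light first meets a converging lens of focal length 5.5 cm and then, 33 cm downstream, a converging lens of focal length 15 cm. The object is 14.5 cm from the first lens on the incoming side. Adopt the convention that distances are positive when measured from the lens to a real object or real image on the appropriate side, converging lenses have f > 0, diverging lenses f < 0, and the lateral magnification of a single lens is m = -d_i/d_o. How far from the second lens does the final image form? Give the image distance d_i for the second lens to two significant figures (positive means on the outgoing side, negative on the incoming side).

Applying the thin-lens equation to the first lens, 1/5.5 = 1/14.5 + 1/d_i1, which gives d_i1 = 8.861 cm.
The intermediate image is 8.861 cm to the right of lens 1, so d_o2 = L - d_i1 = 33 - 8.861 = 24.139 cm.
Applying the thin-lens equation again with f_2 = 15 cm and d_o2 = 24.139 cm gives d_i2 = 39.620 cm.

40 cm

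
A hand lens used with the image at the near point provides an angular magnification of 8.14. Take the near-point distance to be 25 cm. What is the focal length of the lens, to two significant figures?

For the image at the near point, M = 1 + D/f.
f = D/(M - 1) = 25/(8.14 - 1) = 3.501 cm.

3.5 cm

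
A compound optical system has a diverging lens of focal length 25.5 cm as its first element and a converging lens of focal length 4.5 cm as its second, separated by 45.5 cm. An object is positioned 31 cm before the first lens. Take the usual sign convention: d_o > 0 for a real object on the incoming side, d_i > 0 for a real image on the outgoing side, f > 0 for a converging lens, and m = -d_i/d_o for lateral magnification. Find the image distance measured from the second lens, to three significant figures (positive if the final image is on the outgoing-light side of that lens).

First lens: d_i1 = 1/(1/(-25.5) - 1/31) = -13.991 cm.
The intermediate image is virtual, 13.991 cm to the left of lens 1, so d_o2 = L - d_i1 = 45.5 - (-13.991) = 59.491 cm.
Second lens: d_i2 = 1/(1/4.5 - 1/(59.491)) = 4.868 cm.

4.87 cm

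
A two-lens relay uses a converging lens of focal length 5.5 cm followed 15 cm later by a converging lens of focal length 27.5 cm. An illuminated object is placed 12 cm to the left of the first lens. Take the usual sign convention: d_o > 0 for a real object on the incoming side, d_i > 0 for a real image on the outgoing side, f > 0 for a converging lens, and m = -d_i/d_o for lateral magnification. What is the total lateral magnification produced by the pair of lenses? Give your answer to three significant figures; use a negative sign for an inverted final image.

-1.03

First lens: d_i1 = 1/(1/5.5 - 1/12) = 10.154 cm.
m_1 = -(10.154)/12 = -0.8462.
Object distance for lens 2: d_o2 = 15 - 10.154 = 4.846 cm.
Second lens: d_i2 = 1/(1/27.5 - 1/(4.846)) = -5.883 cm.
m_2 = -(-5.883)/(4.846) = 1.2139.
Total m = m_1 x m_2 = (-0.8462)(1.2139) = -1.0272.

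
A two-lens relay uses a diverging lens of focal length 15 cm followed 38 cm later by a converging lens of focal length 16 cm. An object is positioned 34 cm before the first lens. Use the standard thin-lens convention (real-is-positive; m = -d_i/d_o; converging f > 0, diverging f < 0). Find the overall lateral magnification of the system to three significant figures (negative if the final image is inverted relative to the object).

Applying the thin-lens equation to the first lens, 1/(-15) = 1/34 + 1/d_i1, which gives d_i1 = -10.408 cm.
Its lateral magnification is m_1 = -d_i1/d_o1 = -(-10.408)/34 = 0.3061.
With d_i1 < 0 the first image is virtual and lies on the object side; the object distance for lens 2 is d_o2 = 38 - (-10.408) = 48.408 cm.
Applying the thin-lens equation again with f_2 = 16 cm and d_o2 = 48.408 cm gives d_i2 = 23.899 cm.
m_2 = -(23.899)/(48.408) = -0.4937.
The system's lateral magnification is m_1 m_2 = (0.3061)(-0.4937) = -0.1511.

-0.151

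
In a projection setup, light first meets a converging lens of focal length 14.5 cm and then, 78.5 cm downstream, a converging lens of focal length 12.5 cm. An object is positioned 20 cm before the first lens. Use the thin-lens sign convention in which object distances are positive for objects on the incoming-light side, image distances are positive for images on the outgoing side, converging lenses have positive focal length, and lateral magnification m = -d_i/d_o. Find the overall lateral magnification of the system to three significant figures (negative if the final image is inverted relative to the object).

2.48

Applying the thin-lens equation to the first lens, 1/14.5 = 1/20 + 1/d_i1, which gives d_i1 = 52.727 cm.
Its lateral magnification is m_1 = -d_i1/d_o1 = -(52.727)/20 = -2.6364.
The intermediate image is 52.727 cm to the right of lens 1, so d_o2 = L - d_i1 = 78.5 - 52.727 = 25.773 cm.
Applying the thin-lens equation again with f_2 = 12.5 cm and d_o2 = 25.773 cm gives d_i2 = 24.272 cm.
m_2 = -(24.272)/(25.773) = -0.9418.
The system's lateral magnification is m_1 m_2 = (-2.6364)(-0.9418) = 2.4829.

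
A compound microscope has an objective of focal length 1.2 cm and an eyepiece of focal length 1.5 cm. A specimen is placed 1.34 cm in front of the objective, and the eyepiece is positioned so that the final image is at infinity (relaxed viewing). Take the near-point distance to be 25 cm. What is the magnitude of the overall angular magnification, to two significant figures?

140

Objective: 1/d_i = 1/f_obj - 1/d_o = 1/1.2 - 1/1.34 = 0.08706 cm^-1, so d_i = 11.486 cm.
m_obj = -d_i/d_o = -11.486/1.34 = -8.571.
Eyepiece angular magnification (image at infinity): M_eye = D/f_e = 25/1.5 = 16.667.
Overall M = m_obj x M_eye = (-8.571)(16.667) = -142.86.
|M| = 142.86.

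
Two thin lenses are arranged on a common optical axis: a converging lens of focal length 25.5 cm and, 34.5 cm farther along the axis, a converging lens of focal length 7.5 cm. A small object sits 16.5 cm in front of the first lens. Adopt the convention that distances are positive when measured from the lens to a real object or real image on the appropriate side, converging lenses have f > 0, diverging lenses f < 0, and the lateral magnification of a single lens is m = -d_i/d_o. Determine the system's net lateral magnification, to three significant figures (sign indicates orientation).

-0.288

Lens 1: 1/d_i1 = 1/f_1 - 1/d_o1 = 1/25.5 - 1/16.5 = -0.02139 cm^-1, so d_i1 = -46.750 cm.
m_1 = -(-46.750)/16.5 = 2.8333.
With d_i1 < 0 the first image is virtual and lies on the object side; the object distance for lens 2 is d_o2 = 34.5 - (-46.750) = 81.250 cm.
Lens 2: 1/d_i2 = 1/f_2 - 1/d_o2 = 1/7.5 - 1/(81.250) = 0.12103 cm^-1, so d_i2 = 8.263 cm.
m_2 = -(8.263)/(81.250) = -0.1017.
The system's lateral magnification is m_1 m_2 = (2.8333)(-0.1017) = -0.2881.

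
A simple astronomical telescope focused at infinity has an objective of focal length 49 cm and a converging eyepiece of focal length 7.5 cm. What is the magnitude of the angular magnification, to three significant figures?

6.53

|M| = f_obj/|f_eye| = 49/7.5 = 6.533.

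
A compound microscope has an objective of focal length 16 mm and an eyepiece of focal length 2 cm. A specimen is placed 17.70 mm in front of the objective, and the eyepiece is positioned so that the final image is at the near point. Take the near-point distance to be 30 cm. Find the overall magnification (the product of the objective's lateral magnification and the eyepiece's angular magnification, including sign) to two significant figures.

Convert to cm: f_obj = 16 mm = 1.6 cm; d_o = 17.70 mm = 1.77 cm.
Objective: 1/d_i = 1/f_obj - 1/d_o = 1/1.6 - 1/1.77 = 0.06003 cm^-1, so d_i = 16.659 cm.
m_obj = -d_i/d_o = -16.659/1.77 = -9.412.
Eyepiece angular magnification (image at near point): M_eye = 1 + D/f_e = 1 + 30/2 = 16.000.
Overall M = m_obj x M_eye = (-9.412)(16.000) = -150.59.

-150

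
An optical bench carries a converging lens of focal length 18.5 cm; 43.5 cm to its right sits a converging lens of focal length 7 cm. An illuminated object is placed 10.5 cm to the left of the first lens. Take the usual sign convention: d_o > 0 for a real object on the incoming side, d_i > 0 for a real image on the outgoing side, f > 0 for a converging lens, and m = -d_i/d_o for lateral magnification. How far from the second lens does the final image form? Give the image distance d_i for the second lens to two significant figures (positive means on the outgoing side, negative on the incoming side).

7.8 cm

Applying the thin-lens equation to the first lens, 1/18.5 = 1/10.5 + 1/d_i1, which gives d_i1 = -24.281 cm.
With d_i1 < 0 the first image is virtual and lies on the object side; the object distance for lens 2 is d_o2 = 43.5 - (-24.281) = 67.781 cm.
Applying the thin-lens equation again with f_2 = 7 cm and d_o2 = 67.781 cm gives d_i2 = 7.806 cm.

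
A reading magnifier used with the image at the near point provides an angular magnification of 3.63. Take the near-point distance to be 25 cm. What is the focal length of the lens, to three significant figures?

For the image at the near point, M = 1 + D/f.
f = D/(M - 1) = 25/(3.63 - 1) = 9.506 cm.

9.51 cm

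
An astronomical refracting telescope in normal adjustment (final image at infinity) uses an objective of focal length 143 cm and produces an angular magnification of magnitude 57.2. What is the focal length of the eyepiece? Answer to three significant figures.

|M| = f_obj/f_eye, so f_eye = f_obj/|M| = 143/57.2 = 2.500 cm.

2.50 cm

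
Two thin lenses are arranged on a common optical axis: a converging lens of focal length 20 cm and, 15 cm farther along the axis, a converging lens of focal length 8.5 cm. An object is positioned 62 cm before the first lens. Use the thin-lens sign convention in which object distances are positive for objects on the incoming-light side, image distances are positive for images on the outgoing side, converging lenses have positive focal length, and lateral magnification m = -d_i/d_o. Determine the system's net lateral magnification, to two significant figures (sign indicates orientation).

-0.18

Lens 1: 1/d_i1 = 1/f_1 - 1/d_o1 = 1/20 - 1/62 = 0.03387 cm^-1, so d_i1 = 29.524 cm.
m_1 = -(29.524)/62 = -0.4762.
Since 29.524 cm > 15 cm, the first image lies past the second lens and serves as a virtual object: d_o2 = L - d_i1 = -14.524 cm.
Lens 2: 1/d_i2 = 1/f_2 - 1/d_o2 = 1/8.5 - 1/(-14.524) = 0.18650 cm^-1, so d_i2 = 5.362 cm.
m_2 = -(5.362)/(-14.524) = 0.3692.
The system's lateral magnification is m_1 m_2 = (-0.4762)(0.3692) = -0.1758.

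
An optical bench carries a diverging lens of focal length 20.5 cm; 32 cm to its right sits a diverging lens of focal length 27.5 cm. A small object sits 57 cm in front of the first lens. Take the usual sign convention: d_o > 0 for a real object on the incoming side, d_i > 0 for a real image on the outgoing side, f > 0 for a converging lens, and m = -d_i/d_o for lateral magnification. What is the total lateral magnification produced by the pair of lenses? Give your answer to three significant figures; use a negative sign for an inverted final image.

First lens: d_i1 = 1/(1/(-20.5) - 1/57) = -15.077 cm.
m_1 = -(-15.077)/57 = 0.2645.
The intermediate image is virtual, 15.077 cm to the left of lens 1, so d_o2 = L - d_i1 = 32 - (-15.077) = 47.077 cm.
Second lens: d_i2 = 1/(1/(-27.5) - 1/(47.077)) = -17.360 cm.
m_2 = -(-17.360)/(47.077) = 0.3687.
The system's lateral magnification is m_1 m_2 = (0.2645)(0.3687) = 0.0975.

0.0975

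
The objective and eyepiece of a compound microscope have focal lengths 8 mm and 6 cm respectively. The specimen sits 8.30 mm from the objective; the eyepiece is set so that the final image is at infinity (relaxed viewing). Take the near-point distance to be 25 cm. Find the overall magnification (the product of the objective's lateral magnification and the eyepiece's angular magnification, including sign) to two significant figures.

Convert to cm: f_obj = 8 mm = 0.8 cm; d_o = 8.30 mm = 0.83 cm.
Objective: 1/d_i = 1/f_obj - 1/d_o = 1/0.8 - 1/0.83 = 0.04518 cm^-1, so d_i = 22.133 cm.
m_obj = -d_i/d_o = -22.133/0.83 = -26.667.
Eyepiece angular magnification (image at infinity): M_eye = D/f_e = 25/6 = 4.167.
Overall M = m_obj x M_eye = (-26.667)(4.167) = -111.11.

-110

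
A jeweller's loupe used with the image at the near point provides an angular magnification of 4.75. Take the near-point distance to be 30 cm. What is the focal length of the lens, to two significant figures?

8.0 cm

For the image at the near point, M = 1 + D/f.
f = D/(M - 1) = 30/(4.75 - 1) = 8.000 cm.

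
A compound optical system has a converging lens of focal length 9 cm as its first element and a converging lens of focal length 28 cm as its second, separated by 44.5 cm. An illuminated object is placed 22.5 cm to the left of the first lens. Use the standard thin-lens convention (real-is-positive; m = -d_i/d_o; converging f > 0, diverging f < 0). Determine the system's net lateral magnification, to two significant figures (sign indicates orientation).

First lens: d_i1 = 1/(1/9 - 1/22.5) = 15.000 cm.
m_1 = -(15.000)/22.5 = -0.6667.
The intermediate image is 15.000 cm to the right of lens 1, so d_o2 = L - d_i1 = 44.5 - 15.000 = 29.500 cm.
Second lens: d_i2 = 1/(1/28 - 1/(29.500)) = 550.667 cm.
m_2 = -(550.667)/(29.500) = -18.6667.
The system's lateral magnification is m_1 m_2 = (-0.6667)(-18.6667) = 12.4444.

12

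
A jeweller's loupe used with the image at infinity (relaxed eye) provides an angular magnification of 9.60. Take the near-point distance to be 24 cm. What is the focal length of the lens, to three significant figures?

2.50 cm

For the image at infinity, M = D/f.
f = D/M = 24/9.6 = 2.500 cm.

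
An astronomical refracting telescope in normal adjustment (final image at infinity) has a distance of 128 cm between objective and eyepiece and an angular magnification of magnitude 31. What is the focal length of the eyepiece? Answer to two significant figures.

In normal adjustment the tube length equals f_obj + f_eye and |M| = f_obj/f_eye.
So f_obj = 31 f_eye and 31 f_eye + f_eye = 128 cm, giving f_eye = 128/32 = 4.000 cm and f_obj = 124.000 cm.

4.0 cm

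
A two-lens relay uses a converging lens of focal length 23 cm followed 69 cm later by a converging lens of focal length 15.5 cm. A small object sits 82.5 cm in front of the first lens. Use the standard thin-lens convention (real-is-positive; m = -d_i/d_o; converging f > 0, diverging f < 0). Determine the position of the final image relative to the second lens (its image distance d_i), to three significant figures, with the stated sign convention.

26.6 cm

Lens 1: 1/d_i1 = 1/f_1 - 1/d_o1 = 1/23 - 1/82.5 = 0.03136 cm^-1, so d_i1 = 31.891 cm.
That image sits 37.109 cm in front of the second lens, so d_o2 = 37.109 cm.
Lens 2: 1/d_i2 = 1/f_2 - 1/d_o2 = 1/15.5 - 1/(37.109) = 0.03757 cm^-1, so d_i2 = 26.618 cm.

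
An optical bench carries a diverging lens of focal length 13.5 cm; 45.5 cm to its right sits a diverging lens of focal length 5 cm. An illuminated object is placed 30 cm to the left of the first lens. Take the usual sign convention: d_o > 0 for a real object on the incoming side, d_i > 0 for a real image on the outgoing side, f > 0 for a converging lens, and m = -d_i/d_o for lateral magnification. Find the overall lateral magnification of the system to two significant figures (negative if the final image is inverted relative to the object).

0.026

Applying the thin-lens equation to the first lens, 1/(-13.5) = 1/30 + 1/d_i1, which gives d_i1 = -9.310 cm.
Its lateral magnification is m_1 = -d_i1/d_o1 = -(-9.310)/30 = 0.3103.
With d_i1 < 0 the first image is virtual and lies on the object side; the object distance for lens 2 is d_o2 = 45.5 - (-9.310) = 54.810 cm.
Applying the thin-lens equation again with f_2 = -5 cm and d_o2 = 54.810 cm gives d_i2 = -4.582 cm.
m_2 = -(-4.582)/(54.810) = 0.0836.
Total m = m_1 x m_2 = (0.3103)(0.0836) = 0.0259.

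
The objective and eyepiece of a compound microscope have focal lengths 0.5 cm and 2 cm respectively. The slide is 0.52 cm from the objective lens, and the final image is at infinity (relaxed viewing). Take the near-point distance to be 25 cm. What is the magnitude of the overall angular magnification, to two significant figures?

310

Objective: 1/d_i = 1/f_obj - 1/d_o = 1/0.5 - 1/0.52 = 0.07692 cm^-1, so d_i = 13.000 cm.
m_obj = -d_i/d_o = -13.000/0.52 = -25.000.
Eyepiece angular magnification (image at infinity): M_eye = D/f_e = 25/2 = 12.500.
Overall M = m_obj x M_eye = (-25.000)(12.500) = -312.50.
|M| = 312.50.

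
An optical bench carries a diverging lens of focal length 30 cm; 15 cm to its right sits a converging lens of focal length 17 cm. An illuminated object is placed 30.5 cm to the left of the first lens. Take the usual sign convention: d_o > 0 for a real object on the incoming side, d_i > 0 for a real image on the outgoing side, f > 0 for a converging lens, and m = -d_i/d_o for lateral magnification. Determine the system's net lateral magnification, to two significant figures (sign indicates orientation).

Lens 1: 1/d_i1 = 1/f_1 - 1/d_o1 = 1/(-30) - 1/30.5 = -0.06612 cm^-1, so d_i1 = -15.124 cm.
m_1 = -(-15.124)/30.5 = 0.4959.
The intermediate image is virtual, 15.124 cm to the left of lens 1, so d_o2 = L - d_i1 = 15 - (-15.124) = 30.124 cm.
Lens 2: 1/d_i2 = 1/f_2 - 1/d_o2 = 1/17 - 1/(30.124) = 0.02563 cm^-1, so d_i2 = 39.021 cm.
m_2 = -(39.021)/(30.124) = -1.2953.
Total m = m_1 x m_2 = (0.4959)(-1.2953) = -0.6423.

-0.64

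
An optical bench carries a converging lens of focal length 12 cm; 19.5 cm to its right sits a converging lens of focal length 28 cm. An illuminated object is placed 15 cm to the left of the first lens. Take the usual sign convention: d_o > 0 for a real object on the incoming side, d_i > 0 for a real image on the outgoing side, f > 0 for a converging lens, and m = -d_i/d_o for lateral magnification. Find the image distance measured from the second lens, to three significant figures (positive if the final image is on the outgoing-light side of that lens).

First lens: d_i1 = 1/(1/12 - 1/15) = 60.000 cm.
This image would form 60.000 cm past lens 1, i.e. 40.500 cm beyond lens 2, so it is a virtual object for lens 2: d_o2 = 19.5 - 60.000 = -40.500 cm.
Second lens: d_i2 = 1/(1/28 - 1/(-40.500)) = 16.555 cm.

16.6 cm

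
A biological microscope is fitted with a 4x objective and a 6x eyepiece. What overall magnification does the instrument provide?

24

The overall magnification of a compound microscope is the product of the objective and eyepiece magnifications:
M = M_obj x M_eye = 4 x 6 = 24.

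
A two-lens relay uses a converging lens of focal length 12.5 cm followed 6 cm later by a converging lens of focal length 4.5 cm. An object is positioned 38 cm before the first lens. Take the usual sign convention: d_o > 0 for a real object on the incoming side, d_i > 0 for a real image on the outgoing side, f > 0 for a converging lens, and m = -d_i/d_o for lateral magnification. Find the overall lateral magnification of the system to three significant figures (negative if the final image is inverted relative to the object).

-0.129

Applying the thin-lens equation to the first lens, 1/12.5 = 1/38 + 1/d_i1, which gives d_i1 = 18.627 cm.
Its lateral magnification is m_1 = -d_i1/d_o1 = -(18.627)/38 = -0.4902.
This image would form 18.627 cm past lens 1, i.e. 12.627 cm beyond lens 2, so it is a virtual object for lens 2: d_o2 = 6 - 18.627 = -12.627 cm.
Applying the thin-lens equation again with f_2 = 4.5 cm and d_o2 = -12.627 cm gives d_i2 = 3.318 cm.
m_2 = -(3.318)/(-12.627) = 0.2627.
Overall magnification: m = m_1 m_2 = -0.1288.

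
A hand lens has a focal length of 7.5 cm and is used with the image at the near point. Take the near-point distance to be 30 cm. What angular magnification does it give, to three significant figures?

5.00

M = 1 + D/f = 1 + 30/7.5 = 5.000.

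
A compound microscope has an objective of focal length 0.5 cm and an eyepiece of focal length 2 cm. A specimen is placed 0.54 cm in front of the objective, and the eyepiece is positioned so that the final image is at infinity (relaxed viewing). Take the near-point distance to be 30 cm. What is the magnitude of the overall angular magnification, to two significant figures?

Objective: 1/d_i = 1/f_obj - 1/d_o = 1/0.5 - 1/0.54 = 0.14815 cm^-1, so d_i = 6.750 cm.
m_obj = -d_i/d_o = -6.750/0.54 = -12.500.
Eyepiece angular magnification (image at infinity): M_eye = D/f_e = 30/2 = 15.000.
Overall M = m_obj x M_eye = (-12.500)(15.000) = -187.50.
|M| = 187.50.

190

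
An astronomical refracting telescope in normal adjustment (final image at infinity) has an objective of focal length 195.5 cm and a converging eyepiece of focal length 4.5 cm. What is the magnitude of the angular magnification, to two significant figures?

43

|M| = f_obj/|f_eye| = 195.5/4.5 = 43.444.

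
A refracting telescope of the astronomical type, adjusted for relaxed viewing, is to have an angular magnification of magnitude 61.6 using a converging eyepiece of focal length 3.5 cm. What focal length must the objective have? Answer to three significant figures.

|M| = f_obj/|f_eye|, so f_obj = |M| x |f_eye| = 61.6 x 3.5 = 215.600 cm.

216 cm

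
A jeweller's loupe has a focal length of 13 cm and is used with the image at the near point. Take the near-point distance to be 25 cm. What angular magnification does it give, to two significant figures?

2.9

M = 1 + D/f = 1 + 25/13 = 2.923.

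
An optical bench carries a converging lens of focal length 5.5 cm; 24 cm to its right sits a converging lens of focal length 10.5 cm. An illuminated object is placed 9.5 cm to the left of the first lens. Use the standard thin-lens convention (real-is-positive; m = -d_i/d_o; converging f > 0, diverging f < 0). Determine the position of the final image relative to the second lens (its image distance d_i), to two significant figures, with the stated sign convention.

Lens 1: 1/d_i1 = 1/f_1 - 1/d_o1 = 1/5.5 - 1/9.5 = 0.07656 cm^-1, so d_i1 = 13.062 cm.
That image sits 10.938 cm in front of the second lens, so d_o2 = 10.938 cm.
Lens 2: 1/d_i2 = 1/f_2 - 1/d_o2 = 1/10.5 - 1/(10.938) = 0.00381 cm^-1, so d_i2 = 262.500 cm.

260 cm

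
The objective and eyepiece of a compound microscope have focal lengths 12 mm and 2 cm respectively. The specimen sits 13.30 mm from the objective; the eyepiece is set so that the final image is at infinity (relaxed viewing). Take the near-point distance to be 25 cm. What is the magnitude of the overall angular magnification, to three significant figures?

Convert to cm: f_obj = 12 mm = 1.2 cm; d_o = 13.30 mm = 1.33 cm.
Objective: 1/d_i = 1/f_obj - 1/d_o = 1/1.2 - 1/1.33 = 0.08145 cm^-1, so d_i = 12.277 cm.
m_obj = -d_i/d_o = -12.277/1.33 = -9.231.
Eyepiece angular magnification (image at infinity): M_eye = D/f_e = 25/2 = 12.500.
Overall M = m_obj x M_eye = (-9.231)(12.500) = -115.38.
|M| = 115.38.

115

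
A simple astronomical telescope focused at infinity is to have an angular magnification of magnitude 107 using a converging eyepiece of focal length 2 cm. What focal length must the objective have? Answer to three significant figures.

|M| = f_obj/|f_eye|, so f_obj = |M| x |f_eye| = 107.0 x 2 = 214.000 cm.

214 cm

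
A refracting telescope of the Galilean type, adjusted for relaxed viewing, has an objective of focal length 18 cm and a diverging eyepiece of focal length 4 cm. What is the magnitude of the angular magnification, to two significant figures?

|M| = f_obj/|f_eye| = 18/4 = 4.500.

4.5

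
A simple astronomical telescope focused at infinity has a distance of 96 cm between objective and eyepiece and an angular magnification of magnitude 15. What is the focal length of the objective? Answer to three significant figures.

90.0 cm

In normal adjustment the tube length equals f_obj + f_eye and |M| = f_obj/f_eye.
So f_obj = 15 f_eye and 15 f_eye + f_eye = 96 cm, giving f_eye = 96/16 = 6.000 cm and f_obj = 90.000 cm.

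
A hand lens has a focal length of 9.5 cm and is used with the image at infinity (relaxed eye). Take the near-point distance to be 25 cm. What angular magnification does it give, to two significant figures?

M = D/f = 25/9.5 = 2.632.

2.6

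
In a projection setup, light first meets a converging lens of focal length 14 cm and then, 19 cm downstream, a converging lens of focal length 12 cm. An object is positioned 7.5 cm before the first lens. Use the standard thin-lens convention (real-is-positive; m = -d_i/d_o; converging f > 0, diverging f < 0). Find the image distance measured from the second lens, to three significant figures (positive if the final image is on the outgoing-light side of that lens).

Applying the thin-lens equation to the first lens, 1/14 = 1/7.5 + 1/d_i1, which gives d_i1 = -16.154 cm.
The intermediate image is virtual, 16.154 cm to the left of lens 1, so d_o2 = L - d_i1 = 19 - (-16.154) = 35.154 cm.
Applying the thin-lens equation again with f_2 = 12 cm and d_o2 = 35.154 cm gives d_i2 = 18.219 cm.

18.2 cm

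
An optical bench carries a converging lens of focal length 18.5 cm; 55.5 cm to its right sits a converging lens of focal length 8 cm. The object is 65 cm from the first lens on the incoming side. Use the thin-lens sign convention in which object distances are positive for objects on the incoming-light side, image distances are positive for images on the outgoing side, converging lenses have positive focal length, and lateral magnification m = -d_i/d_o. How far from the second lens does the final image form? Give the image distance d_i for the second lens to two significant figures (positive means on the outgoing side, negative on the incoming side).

First lens: d_i1 = 1/(1/18.5 - 1/65) = 25.860 cm.
That image sits 29.640 cm in front of the second lens, so d_o2 = 29.640 cm.
Second lens: d_i2 = 1/(1/8 - 1/(29.640)) = 10.958 cm.

11 cm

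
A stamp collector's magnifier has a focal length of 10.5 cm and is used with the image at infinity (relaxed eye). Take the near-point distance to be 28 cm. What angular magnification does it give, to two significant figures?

M = D/f = 28/10.5 = 2.667.

2.7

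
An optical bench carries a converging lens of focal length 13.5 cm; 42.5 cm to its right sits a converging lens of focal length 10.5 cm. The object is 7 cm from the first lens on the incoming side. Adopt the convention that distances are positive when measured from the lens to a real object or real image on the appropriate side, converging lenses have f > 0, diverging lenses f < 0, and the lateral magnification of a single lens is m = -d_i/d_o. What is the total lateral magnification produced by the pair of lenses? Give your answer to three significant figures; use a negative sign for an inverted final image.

First lens: d_i1 = 1/(1/13.5 - 1/7) = -14.538 cm.
m_1 = -(-14.538)/7 = 2.0769.
The intermediate image is virtual, 14.538 cm to the left of lens 1, so d_o2 = L - d_i1 = 42.5 - (-14.538) = 57.038 cm.
Second lens: d_i2 = 1/(1/10.5 - 1/(57.038)) = 12.869 cm.
m_2 = -(12.869)/(57.038) = -0.2256.
Total m = m_1 x m_2 = (2.0769)(-0.2256) = -0.4686.

-0.469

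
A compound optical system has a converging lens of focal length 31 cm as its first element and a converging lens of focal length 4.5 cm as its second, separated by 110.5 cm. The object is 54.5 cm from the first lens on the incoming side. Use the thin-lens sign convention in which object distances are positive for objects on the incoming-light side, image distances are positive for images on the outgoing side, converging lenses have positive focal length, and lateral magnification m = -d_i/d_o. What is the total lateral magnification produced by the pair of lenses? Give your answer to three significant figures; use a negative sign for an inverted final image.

Applying the thin-lens equation to the first lens, 1/31 = 1/54.5 + 1/d_i1, which gives d_i1 = 71.894 cm.
Its lateral magnification is m_1 = -d_i1/d_o1 = -(71.894)/54.5 = -1.3191.
That image sits 38.606 cm in front of the second lens, so d_o2 = 38.606 cm.
Applying the thin-lens equation again with f_2 = 4.5 cm and d_o2 = 38.606 cm gives d_i2 = 5.094 cm.
m_2 = -(5.094)/(38.606) = -0.1319.
Total m = m_1 x m_2 = (-1.3191)(-0.1319) = 0.1740.

0.174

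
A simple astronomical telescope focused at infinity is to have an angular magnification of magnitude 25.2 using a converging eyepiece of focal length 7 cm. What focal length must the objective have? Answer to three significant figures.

|M| = f_obj/|f_eye|, so f_obj = |M| x |f_eye| = 25.2 x 7 = 176.400 cm.

176 cm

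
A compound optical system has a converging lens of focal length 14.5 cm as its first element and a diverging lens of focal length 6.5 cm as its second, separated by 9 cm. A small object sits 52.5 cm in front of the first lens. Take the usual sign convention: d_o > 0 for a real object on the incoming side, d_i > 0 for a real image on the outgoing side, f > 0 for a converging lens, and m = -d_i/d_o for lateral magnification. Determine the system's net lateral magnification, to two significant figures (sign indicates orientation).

Lens 1: 1/d_i1 = 1/f_1 - 1/d_o1 = 1/14.5 - 1/52.5 = 0.04992 cm^-1, so d_i1 = 20.033 cm.
m_1 = -(20.033)/52.5 = -0.3816.
This image would form 20.033 cm past lens 1, i.e. 11.033 cm beyond lens 2, so it is a virtual object for lens 2: d_o2 = 9 - 20.033 = -11.033 cm.
Lens 2: 1/d_i2 = 1/f_2 - 1/d_o2 = 1/(-6.5) - 1/(-11.033) = -0.06321 cm^-1, so d_i2 = -15.821 cm.
m_2 = -(-15.821)/(-11.033) = -1.4340.
The system's lateral magnification is m_1 m_2 = (-0.3816)(-1.4340) = 0.5472.

0.55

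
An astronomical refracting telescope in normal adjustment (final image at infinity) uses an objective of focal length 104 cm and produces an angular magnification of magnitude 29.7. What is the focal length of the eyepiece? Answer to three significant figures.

|M| = f_obj/f_eye, so f_eye = f_obj/|M| = 104/29.7 = 3.502 cm.

3.50 cm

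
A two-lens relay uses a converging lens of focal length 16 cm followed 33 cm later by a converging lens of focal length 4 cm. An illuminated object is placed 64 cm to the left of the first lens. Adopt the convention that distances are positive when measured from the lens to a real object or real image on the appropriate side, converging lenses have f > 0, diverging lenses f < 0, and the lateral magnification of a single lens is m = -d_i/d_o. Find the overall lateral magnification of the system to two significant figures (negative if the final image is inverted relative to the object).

0.17

Applying the thin-lens equation to the first lens, 1/16 = 1/64 + 1/d_i1, which gives d_i1 = 21.333 cm.
Its lateral magnification is m_1 = -d_i1/d_o1 = -(21.333)/64 = -0.3333.
Object distance for lens 2: d_o2 = 33 - 21.333 = 11.667 cm.
Applying the thin-lens equation again with f_2 = 4 cm and d_o2 = 11.667 cm gives d_i2 = 6.087 cm.
m_2 = -(6.087)/(11.667) = -0.5217.
Overall magnification: m = m_1 m_2 = 0.1739.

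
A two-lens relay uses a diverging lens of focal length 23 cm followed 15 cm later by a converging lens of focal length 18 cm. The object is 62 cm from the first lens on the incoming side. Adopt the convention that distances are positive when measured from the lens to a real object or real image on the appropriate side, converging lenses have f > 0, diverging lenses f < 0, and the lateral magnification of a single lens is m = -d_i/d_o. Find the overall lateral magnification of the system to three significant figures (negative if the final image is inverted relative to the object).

Lens 1: 1/d_i1 = 1/f_1 - 1/d_o1 = 1/(-23) - 1/62 = -0.05961 cm^-1, so d_i1 = -16.776 cm.
m_1 = -(-16.776)/62 = 0.2706.
The intermediate image is virtual, 16.776 cm to the left of lens 1, so d_o2 = L - d_i1 = 15 - (-16.776) = 31.776 cm.
Lens 2: 1/d_i2 = 1/f_2 - 1/d_o2 = 1/18 - 1/(31.776) = 0.02409 cm^-1, so d_i2 = 41.518 cm.
m_2 = -(41.518)/(31.776) = -1.3066.
Total m = m_1 x m_2 = (0.2706)(-1.3066) = -0.3535.

-0.354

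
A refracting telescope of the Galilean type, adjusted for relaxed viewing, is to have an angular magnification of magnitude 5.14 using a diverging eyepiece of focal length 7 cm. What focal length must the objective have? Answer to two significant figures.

36 cm

|M| = f_obj/|f_eye|, so f_obj = |M| x |f_eye| = 5.14 x 7 = 35.980 cm.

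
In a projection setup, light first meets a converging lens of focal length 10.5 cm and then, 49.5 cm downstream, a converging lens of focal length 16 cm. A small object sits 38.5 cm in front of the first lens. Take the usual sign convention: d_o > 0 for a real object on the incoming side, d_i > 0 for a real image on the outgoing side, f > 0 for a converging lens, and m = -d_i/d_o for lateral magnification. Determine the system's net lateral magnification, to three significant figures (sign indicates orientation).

0.315

First lens: d_i1 = 1/(1/10.5 - 1/38.5) = 14.438 cm.
m_1 = -(14.438)/38.5 = -0.3750.
Object distance for lens 2: d_o2 = 49.5 - 14.438 = 35.062 cm.
Second lens: d_i2 = 1/(1/16 - 1/(35.062)) = 29.430 cm.
m_2 = -(29.430)/(35.062) = -0.8393.
Total m = m_1 x m_2 = (-0.3750)(-0.8393) = 0.3148.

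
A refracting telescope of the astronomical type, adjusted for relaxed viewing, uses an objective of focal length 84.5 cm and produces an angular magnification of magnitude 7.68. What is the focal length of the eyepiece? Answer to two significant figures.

11 cm

|M| = f_obj/f_eye, so f_eye = f_obj/|M| = 84.5/7.68 = 11.003 cm.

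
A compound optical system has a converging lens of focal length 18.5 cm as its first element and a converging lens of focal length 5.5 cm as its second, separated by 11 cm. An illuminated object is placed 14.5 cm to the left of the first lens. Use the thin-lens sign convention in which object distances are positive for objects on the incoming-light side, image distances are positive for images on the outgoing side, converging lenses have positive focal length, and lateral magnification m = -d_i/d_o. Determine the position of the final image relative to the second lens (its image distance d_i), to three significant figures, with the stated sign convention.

Applying the thin-lens equation to the first lens, 1/18.5 = 1/14.5 + 1/d_i1, which gives d_i1 = -67.063 cm.
With d_i1 < 0 the first image is virtual and lies on the object side; the object distance for lens 2 is d_o2 = 11 - (-67.063) = 78.063 cm.
Applying the thin-lens equation again with f_2 = 5.5 cm and d_o2 = 78.063 cm gives d_i2 = 5.917 cm.

5.92 cm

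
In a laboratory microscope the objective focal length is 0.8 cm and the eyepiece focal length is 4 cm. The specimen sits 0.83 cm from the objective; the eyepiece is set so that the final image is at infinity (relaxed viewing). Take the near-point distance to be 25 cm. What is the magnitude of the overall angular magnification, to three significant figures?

Objective: 1/d_i = 1/f_obj - 1/d_o = 1/0.8 - 1/0.83 = 0.04518 cm^-1, so d_i = 22.133 cm.
m_obj = -d_i/d_o = -22.133/0.83 = -26.667.
Eyepiece angular magnification (image at infinity): M_eye = D/f_e = 25/4 = 6.250.
Overall M = m_obj x M_eye = (-26.667)(6.250) = -166.67.
|M| = 166.67.

167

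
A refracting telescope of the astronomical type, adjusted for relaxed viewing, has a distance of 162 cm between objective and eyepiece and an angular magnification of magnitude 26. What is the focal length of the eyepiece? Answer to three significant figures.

6.00 cm

In normal adjustment the tube length equals f_obj + f_eye and |M| = f_obj/f_eye.
So f_obj = 26 f_eye and 26 f_eye + f_eye = 162 cm, giving f_eye = 162/27 = 6.000 cm and f_obj = 156.000 cm.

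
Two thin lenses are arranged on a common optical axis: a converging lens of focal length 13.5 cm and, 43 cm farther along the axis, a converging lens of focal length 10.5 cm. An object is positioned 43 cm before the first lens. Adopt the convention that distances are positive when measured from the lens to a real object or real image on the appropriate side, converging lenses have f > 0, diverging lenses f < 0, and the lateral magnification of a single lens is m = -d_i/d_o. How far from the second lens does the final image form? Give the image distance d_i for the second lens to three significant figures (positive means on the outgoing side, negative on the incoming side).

19.1 cm

Applying the thin-lens equation to the first lens, 1/13.5 = 1/43 + 1/d_i1, which gives d_i1 = 19.678 cm.
That image sits 23.322 cm in front of the second lens, so d_o2 = 23.322 cm.
Applying the thin-lens equation again with f_2 = 10.5 cm and d_o2 = 23.322 cm gives d_i2 = 19.098 cm.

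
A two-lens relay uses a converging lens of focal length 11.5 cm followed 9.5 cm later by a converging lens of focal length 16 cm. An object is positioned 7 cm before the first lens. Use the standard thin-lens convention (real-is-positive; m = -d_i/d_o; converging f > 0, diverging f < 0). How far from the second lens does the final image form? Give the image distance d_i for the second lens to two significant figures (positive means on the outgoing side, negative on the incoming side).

Applying the thin-lens equation to the first lens, 1/11.5 = 1/7 + 1/d_i1, which gives d_i1 = -17.889 cm.
The intermediate image is virtual, 17.889 cm to the left of lens 1, so d_o2 = L - d_i1 = 9.5 - (-17.889) = 27.389 cm.
Applying the thin-lens equation again with f_2 = 16 cm and d_o2 = 27.389 cm gives d_i2 = 38.478 cm.

38 cm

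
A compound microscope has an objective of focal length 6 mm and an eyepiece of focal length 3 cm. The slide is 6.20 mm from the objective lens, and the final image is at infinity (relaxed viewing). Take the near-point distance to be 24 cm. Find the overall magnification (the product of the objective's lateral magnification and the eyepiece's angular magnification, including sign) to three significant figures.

Convert to cm: f_obj = 6 mm = 0.6 cm; d_o = 6.20 mm = 0.62 cm.
Objective: 1/d_i = 1/f_obj - 1/d_o = 1/0.6 - 1/0.62 = 0.05376 cm^-1, so d_i = 18.600 cm.
m_obj = -d_i/d_o = -18.600/0.62 = -30.000.
Eyepiece angular magnification (image at infinity): M_eye = D/f_e = 24/3 = 8.000.
Overall M = m_obj x M_eye = (-30.000)(8.000) = -240.00.

-240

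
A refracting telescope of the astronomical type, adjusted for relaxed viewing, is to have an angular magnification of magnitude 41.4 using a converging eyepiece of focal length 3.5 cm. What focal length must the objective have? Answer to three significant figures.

145 cm

|M| = f_obj/|f_eye|, so f_obj = |M| x |f_eye| = 41.4 x 3.5 = 144.900 cm.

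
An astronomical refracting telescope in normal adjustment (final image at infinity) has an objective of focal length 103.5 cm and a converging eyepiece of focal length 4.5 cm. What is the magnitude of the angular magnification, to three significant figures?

23.0

|M| = f_obj/|f_eye| = 103.5/4.5 = 23.000.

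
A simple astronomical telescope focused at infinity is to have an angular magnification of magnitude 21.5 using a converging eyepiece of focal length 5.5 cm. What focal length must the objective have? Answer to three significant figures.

|M| = f_obj/|f_eye|, so f_obj = |M| x |f_eye| = 21.5 x 5.5 = 118.250 cm.

118 cm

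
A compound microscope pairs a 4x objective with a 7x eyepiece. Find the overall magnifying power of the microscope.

28

The overall magnification of a compound microscope is the product of the objective and eyepiece magnifications:
M = M_obj x M_eye = 4 x 7 = 28.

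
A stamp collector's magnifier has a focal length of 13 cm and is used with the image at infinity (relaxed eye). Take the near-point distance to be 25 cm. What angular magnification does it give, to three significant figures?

M = D/f = 25/13 = 1.923.

1.92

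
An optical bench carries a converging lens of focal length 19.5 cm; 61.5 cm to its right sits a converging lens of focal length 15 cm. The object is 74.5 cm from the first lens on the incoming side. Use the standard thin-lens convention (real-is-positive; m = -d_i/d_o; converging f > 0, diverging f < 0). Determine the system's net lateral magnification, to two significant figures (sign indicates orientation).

0.26

First lens: d_i1 = 1/(1/19.5 - 1/74.5) = 26.414 cm.
m_1 = -(26.414)/74.5 = -0.3545.
Object distance for lens 2: d_o2 = 61.5 - 26.414 = 35.086 cm.
Second lens: d_i2 = 1/(1/15 - 1/(35.086)) = 26.202 cm.
m_2 = -(26.202)/(35.086) = -0.7468.
Total m = m_1 x m_2 = (-0.3545)(-0.7468) = 0.2648.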